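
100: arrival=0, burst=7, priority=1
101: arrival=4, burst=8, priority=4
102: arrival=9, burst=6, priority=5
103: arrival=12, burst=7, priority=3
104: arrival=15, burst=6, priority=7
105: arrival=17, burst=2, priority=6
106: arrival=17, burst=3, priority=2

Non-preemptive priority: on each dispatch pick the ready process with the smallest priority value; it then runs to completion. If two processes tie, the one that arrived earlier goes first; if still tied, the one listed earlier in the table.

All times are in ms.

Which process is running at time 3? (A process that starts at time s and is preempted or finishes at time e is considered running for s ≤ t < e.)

Gantt: | 100 0-7 | 101 7-15 | 103 15-22 | 106 22-25 | 102 25-31 | 105 31-33 | 104 33-39 |
Completion: 100=7  101=15  102=31  103=22  104=39  105=33  106=25

100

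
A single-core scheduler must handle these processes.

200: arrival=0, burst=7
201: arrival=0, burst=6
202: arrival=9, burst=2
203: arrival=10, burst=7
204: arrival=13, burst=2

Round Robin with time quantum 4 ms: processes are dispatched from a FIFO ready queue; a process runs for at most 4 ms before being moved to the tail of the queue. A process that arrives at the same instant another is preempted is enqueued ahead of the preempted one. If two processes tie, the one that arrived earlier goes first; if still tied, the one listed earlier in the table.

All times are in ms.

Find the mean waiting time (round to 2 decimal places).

5.60

Gantt: | 200 0-4 | 201 4-8 | 200 8-11 | 201 11-13 | 202 13-15 | 203 15-19 | 204 19-21 | 203 21-24 |
Completion: 200=11  201=13  202=15  203=24  204=21
Waiting times: 200=4, 201=7, 202=4, 203=7, 204=6
Average waiting = (4+7+4+7+6) / 5 = 28/5 = 5.60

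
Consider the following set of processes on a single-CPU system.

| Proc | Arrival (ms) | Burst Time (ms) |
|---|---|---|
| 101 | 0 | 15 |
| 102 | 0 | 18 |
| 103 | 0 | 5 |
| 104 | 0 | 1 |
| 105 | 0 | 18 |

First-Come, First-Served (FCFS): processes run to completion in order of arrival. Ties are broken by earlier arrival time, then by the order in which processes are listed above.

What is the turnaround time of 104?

Gantt: | 101 0-15 | 102 15-33 | 103 33-38 | 104 38-39 | 105 39-57 |
Completion: 101=15  102=33  103=38  104=39  105=57
Turnaround(104) = completion − arrival = 39 − 0 = 39

39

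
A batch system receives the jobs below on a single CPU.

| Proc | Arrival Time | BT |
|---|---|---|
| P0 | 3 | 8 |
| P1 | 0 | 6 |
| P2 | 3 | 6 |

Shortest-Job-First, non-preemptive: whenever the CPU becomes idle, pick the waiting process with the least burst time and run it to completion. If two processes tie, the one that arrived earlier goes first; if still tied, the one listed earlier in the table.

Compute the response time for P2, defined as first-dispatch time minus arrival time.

Schedule: | P1 0-6 | P2 6-12 | P0 12-20 |
Completion: P0=20  P1=6  P2=12
Turnaround (C−A): P0=17  P1=6  P2=9
Response(P2) = first start − arrival = 6 − 3 = 3

3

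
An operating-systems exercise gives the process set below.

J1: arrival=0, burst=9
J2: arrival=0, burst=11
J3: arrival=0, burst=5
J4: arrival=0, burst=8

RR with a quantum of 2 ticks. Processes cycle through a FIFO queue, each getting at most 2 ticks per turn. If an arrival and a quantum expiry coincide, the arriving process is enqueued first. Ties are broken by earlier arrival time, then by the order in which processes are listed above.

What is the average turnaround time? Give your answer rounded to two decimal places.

Schedule: | J1 0-2 | J2 2-4 | J3 4-6 | J4 6-8 | J1 8-10 | J2 10-12 | J3 12-14 | J4 14-16 | J1 16-18 | J2 18-20 | J3 20-21 | J4 21-23 | J1 23-25 | J2 25-27 | J4 27-29 | J1 29-30 | J2 30-33 |
Completion: J1=30  J2=33  J3=21  J4=29
Turnaround times: J1=30, J2=33, J3=21, J4=29
Average turnaround = (30+33+21+29) / 4 = 113/4 = 28.25

28.25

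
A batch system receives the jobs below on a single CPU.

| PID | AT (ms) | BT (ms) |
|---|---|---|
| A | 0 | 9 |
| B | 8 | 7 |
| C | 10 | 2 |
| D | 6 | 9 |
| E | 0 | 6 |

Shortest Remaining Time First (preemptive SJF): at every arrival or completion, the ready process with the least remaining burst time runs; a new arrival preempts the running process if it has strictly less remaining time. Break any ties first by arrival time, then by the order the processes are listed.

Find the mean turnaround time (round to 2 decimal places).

Gantt: | E 0-6 | A 6-10 | C 10-12 | A 12-17 | B 17-24 | D 24-33 |
Completion: A=17  B=24  C=12  D=33  E=6
Turnaround times: A=17, B=16, C=2, D=27, E=6
Average turnaround = (17+16+2+27+6) / 5 = 68/5 = 13.60

13.60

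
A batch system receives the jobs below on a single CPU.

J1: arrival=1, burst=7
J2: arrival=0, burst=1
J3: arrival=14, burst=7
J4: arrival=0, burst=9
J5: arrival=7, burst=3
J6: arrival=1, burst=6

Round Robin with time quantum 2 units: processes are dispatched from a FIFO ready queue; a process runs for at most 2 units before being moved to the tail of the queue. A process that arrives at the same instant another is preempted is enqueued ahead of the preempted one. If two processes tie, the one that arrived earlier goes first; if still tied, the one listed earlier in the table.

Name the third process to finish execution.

J6

Timeline: | J2 0-1 | J4 1-3 | J1 3-5 | J6 5-7 | J4 7-9 | J1 9-11 | J5 11-13 | J6 13-15 | J4 15-17 | J1 17-19 | J5 19-20 | J3 20-22 | J6 22-24 | J4 24-26 | J1 26-27 | J3 27-29 | J4 29-30 | J3 30-33 |
Completion: J1=27  J2=1  J3=33  J4=30  J5=20  J6=24
Turnaround (C−A): J1=26  J2=1  J3=19  J4=30  J5=13  J6=23
Finish order: J2 → J5 → J6 → J1 → J4 → J3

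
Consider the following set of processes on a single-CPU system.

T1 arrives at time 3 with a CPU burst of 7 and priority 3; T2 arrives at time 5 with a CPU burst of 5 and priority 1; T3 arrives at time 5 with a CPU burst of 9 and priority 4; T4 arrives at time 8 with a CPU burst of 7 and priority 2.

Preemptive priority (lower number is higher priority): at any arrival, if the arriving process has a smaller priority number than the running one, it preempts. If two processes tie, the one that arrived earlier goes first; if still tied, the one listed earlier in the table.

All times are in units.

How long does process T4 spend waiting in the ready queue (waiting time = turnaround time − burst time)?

Schedule: | idle 0-3 | T1 3-5 | T2 5-10 | T4 10-17 | T1 17-22 | T3 22-31 |
Completion: T1=22  T2=10  T3=31  T4=17
Waiting(T4) = turnaround − burst = 9 − 7 = 2

2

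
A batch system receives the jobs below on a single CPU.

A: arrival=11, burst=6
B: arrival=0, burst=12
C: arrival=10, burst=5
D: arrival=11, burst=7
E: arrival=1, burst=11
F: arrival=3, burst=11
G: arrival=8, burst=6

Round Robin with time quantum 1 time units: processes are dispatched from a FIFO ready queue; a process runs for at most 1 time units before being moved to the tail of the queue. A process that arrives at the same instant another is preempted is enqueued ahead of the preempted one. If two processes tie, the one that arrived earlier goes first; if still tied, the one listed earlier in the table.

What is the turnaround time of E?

53

Timeline: | B 0-1 | E 1-2 | B 2-3 | E 3-4 | F 4-5 | B 5-6 | E 6-7 | F 7-8 | B 8-9 | E 9-10 | G 10-11 | F 11-12 | B 12-13 | C 13-14 | E 14-15 | A 15-16 | D 16-17 | G 17-18 | F 18-19 | B 19-20 | C 20-21 | E 21-22 | A 22-23 | D 23-24 | G 24-25 | F 25-26 | B 26-27 | C 27-28 | E 28-29 | A 29-30 | D 30-31 | G 31-32 | F 32-33 | B 33-34 | C 34-35 | E 35-36 | A 36-37 | D 37-38 | G 38-39 | F 39-40 | B 40-41 | C 41-42 | E 42-43 | A 43-44 | D 44-45 | G 45-46 | F 46-47 | B 47-48 | E 48-49 | A 49-50 | D 50-51 | F 51-52 | B 52-53 | E 53-54 | D 54-55 | F 55-56 | B 56-57 | F 57-58 |
Completion: A=50  B=57  C=42  D=55  E=54  F=58  G=46
Turnaround (C−A): A=39  B=57  C=32  D=44  E=53  F=55  G=38
Turnaround(E) = completion − arrival = 54 − 1 = 53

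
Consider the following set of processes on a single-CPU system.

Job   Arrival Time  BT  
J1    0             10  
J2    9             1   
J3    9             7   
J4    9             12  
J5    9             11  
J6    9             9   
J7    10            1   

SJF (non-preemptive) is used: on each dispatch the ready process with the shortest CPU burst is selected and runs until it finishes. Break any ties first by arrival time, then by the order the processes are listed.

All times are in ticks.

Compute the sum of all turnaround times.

Timeline: | J1 0-10 | J2 10-11 | J7 11-12 | J3 12-19 | J6 19-28 | J5 28-39 | J4 39-51 |
Completion: J1=10  J2=11  J3=19  J4=51  J5=39  J6=28  J7=12
Turnaround (C−A): J1=10  J2=2  J3=10  J4=42  J5=30  J6=19  J7=2
Turnaround = completion − arrival: J1=10, J2=2, J3=10, J4=42, J5=30, J6=19, J7=2
Total turnaround = 10 + 2 + 10 + 42 + 30 + 19 + 2 = 115

115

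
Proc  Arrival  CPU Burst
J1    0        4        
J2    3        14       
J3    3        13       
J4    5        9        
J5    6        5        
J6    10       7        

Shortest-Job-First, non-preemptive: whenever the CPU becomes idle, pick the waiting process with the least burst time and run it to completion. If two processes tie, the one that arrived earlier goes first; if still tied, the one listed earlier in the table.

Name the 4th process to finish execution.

J6

Schedule: | J1 0-4 | J3 4-17 | J5 17-22 | J6 22-29 | J4 29-38 | J2 38-52 |
Completion: J1=4  J2=52  J3=17  J4=38  J5=22  J6=29
Finish order: J1 → J3 → J5 → J6 → J4 → J2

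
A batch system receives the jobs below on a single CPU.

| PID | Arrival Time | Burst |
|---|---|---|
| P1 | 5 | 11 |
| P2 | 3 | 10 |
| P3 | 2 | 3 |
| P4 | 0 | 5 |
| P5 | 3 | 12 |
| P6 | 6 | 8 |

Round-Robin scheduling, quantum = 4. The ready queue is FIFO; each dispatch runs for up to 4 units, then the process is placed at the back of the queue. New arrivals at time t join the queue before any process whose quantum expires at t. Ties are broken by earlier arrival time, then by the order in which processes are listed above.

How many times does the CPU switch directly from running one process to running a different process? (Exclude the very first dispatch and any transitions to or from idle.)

13

Gantt: | P4 0-4 | P3 4-7 | P2 7-11 | P5 11-15 | P4 15-16 | P1 16-20 | P6 20-24 | P2 24-28 | P5 28-32 | P1 32-36 | P6 36-40 | P2 40-42 | P5 42-46 | P1 46-49 |
Completion: P1=49  P2=42  P3=7  P4=16  P5=46  P6=40
Turnaround (C−A): P1=44  P2=39  P3=5  P4=16  P5=43  P6=34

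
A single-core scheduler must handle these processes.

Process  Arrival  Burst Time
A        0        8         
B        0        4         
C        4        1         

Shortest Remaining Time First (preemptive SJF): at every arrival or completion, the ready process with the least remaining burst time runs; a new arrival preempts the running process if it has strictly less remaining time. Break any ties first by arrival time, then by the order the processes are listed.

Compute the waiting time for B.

Schedule: | B 0-4 | C 4-5 | A 5-13 |
Completion: A=13  B=4  C=5
Turnaround (C−A): A=13  B=4  C=1
Waiting(B) = turnaround − burst = 4 − 4 = 0

0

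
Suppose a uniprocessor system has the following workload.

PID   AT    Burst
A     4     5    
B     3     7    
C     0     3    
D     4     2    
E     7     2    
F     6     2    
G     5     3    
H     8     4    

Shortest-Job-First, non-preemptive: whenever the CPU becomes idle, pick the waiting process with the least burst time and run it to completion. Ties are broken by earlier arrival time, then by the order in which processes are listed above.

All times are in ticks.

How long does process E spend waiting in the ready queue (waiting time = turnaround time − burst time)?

7

Timeline: | C 0-3 | B 3-10 | D 10-12 | F 12-14 | E 14-16 | G 16-19 | H 19-23 | A 23-28 |
Completion: A=28  B=10  C=3  D=12  E=16  F=14  G=19  H=23
Waiting(E) = turnaround − burst = 9 − 2 = 7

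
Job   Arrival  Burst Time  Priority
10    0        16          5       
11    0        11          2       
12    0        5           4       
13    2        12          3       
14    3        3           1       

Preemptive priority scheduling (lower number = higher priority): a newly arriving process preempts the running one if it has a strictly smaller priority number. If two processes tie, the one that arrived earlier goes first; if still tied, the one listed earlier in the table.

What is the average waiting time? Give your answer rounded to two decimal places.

14.40

Timeline: | 11 0-3 | 14 3-6 | 11 6-14 | 13 14-26 | 12 26-31 | 10 31-47 |
Completion: 10=47  11=14  12=31  13=26  14=6
Turnaround (C−A): 10=47  11=14  12=31  13=24  14=3
Waiting times: 10=31, 11=3, 12=26, 13=12, 14=0
Average waiting = (31+3+26+12+0) / 5 = 72/5 = 14.40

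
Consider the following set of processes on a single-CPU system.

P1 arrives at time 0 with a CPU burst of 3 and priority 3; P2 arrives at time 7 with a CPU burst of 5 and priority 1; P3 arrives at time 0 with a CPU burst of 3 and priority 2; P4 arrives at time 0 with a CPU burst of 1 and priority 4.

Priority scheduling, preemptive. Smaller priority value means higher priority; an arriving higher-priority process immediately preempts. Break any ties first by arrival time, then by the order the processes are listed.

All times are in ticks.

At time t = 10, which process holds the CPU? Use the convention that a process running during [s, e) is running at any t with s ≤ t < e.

P2

Gantt: | P3 0-3 | P1 3-6 | P4 6-7 | P2 7-12 |
Completion: P1=6  P2=12  P3=3  P4=7
Turnaround (C−A): P1=6  P2=5  P3=3  P4=7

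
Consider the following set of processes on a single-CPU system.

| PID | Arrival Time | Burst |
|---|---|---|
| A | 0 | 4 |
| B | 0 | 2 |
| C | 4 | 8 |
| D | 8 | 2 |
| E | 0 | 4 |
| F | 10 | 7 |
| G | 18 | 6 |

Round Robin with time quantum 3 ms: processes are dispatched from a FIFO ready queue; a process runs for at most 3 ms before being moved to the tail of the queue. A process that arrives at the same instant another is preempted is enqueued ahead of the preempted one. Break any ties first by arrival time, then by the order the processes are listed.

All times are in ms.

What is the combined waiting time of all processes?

64

Timeline: | A 0-3 | B 3-5 | E 5-8 | A 8-9 | C 9-12 | D 12-14 | E 14-15 | F 15-18 | C 18-21 | G 21-24 | F 24-27 | C 27-29 | G 29-32 | F 32-33 |
Completion: A=9  B=5  C=29  D=14  E=15  F=33  G=32
Waiting = turnaround − burst: A=5, B=3, C=17, D=4, E=11, F=16, G=8
Total waiting = 5 + 3 + 17 + 4 + 11 + 16 + 8 = 64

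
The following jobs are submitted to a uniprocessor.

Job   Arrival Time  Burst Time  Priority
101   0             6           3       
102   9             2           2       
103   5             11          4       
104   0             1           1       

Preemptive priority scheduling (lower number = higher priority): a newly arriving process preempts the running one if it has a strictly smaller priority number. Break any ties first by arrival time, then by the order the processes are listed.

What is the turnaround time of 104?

Gantt: | 104 0-1 | 101 1-7 | 103 7-9 | 102 9-11 | 103 11-20 |
Completion: 101=7  102=11  103=20  104=1
Turnaround (C−A): 101=7  102=2  103=15  104=1
Turnaround(104) = completion − arrival = 1 − 0 = 1

1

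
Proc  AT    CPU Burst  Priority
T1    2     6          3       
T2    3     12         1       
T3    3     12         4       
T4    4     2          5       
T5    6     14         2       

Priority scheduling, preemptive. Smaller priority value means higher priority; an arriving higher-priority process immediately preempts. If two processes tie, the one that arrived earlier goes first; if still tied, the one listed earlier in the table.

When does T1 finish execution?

34

Gantt: | idle 0-2 | T1 2-3 | T2 3-15 | T5 15-29 | T1 29-34 | T3 34-46 | T4 46-48 |
Completion: T1=34  T2=15  T3=46  T4=48  T5=29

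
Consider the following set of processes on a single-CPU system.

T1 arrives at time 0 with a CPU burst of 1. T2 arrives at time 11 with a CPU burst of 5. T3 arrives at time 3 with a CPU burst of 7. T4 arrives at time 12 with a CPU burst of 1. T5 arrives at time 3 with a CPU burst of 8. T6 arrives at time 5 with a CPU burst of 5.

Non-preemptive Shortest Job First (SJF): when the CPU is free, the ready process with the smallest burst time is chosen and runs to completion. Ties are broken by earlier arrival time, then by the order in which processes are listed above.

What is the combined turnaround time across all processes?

Timeline: | T1 0-1 | idle 1-3 | T3 3-10 | T6 10-15 | T4 15-16 | T2 16-21 | T5 21-29 |
Completion: T1=1  T2=21  T3=10  T4=16  T5=29  T6=15
Turnaround (C−A): T1=1  T2=10  T3=7  T4=4  T5=26  T6=10
Turnaround = completion − arrival: T1=1, T2=10, T3=7, T4=4, T5=26, T6=10
Total turnaround = 1 + 10 + 7 + 4 + 26 + 10 = 58

58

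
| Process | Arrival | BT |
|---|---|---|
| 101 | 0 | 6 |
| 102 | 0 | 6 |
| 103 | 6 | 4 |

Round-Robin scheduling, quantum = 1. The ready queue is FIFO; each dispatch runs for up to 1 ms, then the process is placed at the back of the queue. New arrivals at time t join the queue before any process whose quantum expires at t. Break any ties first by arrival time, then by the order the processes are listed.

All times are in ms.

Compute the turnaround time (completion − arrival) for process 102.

Gantt: | 101 0-1 | 102 1-2 | 101 2-3 | 102 3-4 | 101 4-5 | 102 5-6 | 101 6-7 | 103 7-8 | 102 8-9 | 101 9-10 | 103 10-11 | 102 11-12 | 101 12-13 | 103 13-14 | 102 14-15 | 103 15-16 |
Completion: 101=13  102=15  103=16
Turnaround(102) = completion − arrival = 15 − 0 = 15

15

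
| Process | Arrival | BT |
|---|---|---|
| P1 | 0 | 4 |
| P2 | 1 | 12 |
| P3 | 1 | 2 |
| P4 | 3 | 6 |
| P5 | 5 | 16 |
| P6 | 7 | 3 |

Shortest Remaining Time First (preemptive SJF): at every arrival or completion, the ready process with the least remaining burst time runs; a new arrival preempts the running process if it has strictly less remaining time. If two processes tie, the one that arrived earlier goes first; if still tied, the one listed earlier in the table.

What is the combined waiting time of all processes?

Schedule: | P1 0-1 | P3 1-3 | P1 3-6 | P4 6-7 | P6 7-10 | P4 10-15 | P2 15-27 | P5 27-43 |
Completion: P1=6  P2=27  P3=3  P4=15  P5=43  P6=10
Turnaround (C−A): P1=6  P2=26  P3=2  P4=12  P5=38  P6=3
Waiting = turnaround − burst: P1=2, P2=14, P3=0, P4=6, P5=22, P6=0
Total waiting = 2 + 14 + 0 + 6 + 22 + 0 = 44

44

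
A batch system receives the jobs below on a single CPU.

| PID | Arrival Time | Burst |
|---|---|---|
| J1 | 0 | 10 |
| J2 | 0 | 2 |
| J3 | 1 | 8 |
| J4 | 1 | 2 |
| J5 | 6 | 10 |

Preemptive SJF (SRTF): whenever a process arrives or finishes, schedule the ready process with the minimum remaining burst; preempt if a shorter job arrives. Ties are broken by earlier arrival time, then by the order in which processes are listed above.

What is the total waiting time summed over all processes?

32

Schedule: | J2 0-2 | J4 2-4 | J3 4-12 | J1 12-22 | J5 22-32 |
Completion: J1=22  J2=2  J3=12  J4=4  J5=32
Turnaround (C−A): J1=22  J2=2  J3=11  J4=3  J5=26
Waiting = turnaround − burst: J1=12, J2=0, J3=3, J4=1, J5=16
Total waiting = 12 + 0 + 3 + 1 + 16 = 32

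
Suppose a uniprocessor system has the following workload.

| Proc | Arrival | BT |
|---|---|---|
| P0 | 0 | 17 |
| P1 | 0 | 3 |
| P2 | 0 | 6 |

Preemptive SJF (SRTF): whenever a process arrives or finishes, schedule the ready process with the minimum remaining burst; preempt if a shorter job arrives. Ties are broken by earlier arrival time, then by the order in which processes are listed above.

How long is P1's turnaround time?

Gantt: | P1 0-3 | P2 3-9 | P0 9-26 |
Completion: P0=26  P1=3  P2=9
Turnaround (C−A): P0=26  P1=3  P2=9
Turnaround(P1) = completion − arrival = 3 − 0 = 3

3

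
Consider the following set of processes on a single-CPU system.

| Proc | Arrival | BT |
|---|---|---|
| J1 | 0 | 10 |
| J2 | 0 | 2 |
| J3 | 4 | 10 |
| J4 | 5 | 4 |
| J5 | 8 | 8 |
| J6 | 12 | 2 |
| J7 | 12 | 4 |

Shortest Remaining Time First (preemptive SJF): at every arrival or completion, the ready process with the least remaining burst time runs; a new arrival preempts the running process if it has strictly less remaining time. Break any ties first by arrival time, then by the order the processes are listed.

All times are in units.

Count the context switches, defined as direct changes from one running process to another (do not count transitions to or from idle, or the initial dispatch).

8

Gantt: | J2 0-2 | J1 2-5 | J4 5-9 | J1 9-12 | J6 12-14 | J1 14-18 | J7 18-22 | J5 22-30 | J3 30-40 |
Completion: J1=18  J2=2  J3=40  J4=9  J5=30  J6=14  J7=22
Turnaround (C−A): J1=18  J2=2  J3=36  J4=4  J5=22  J6=2  J7=10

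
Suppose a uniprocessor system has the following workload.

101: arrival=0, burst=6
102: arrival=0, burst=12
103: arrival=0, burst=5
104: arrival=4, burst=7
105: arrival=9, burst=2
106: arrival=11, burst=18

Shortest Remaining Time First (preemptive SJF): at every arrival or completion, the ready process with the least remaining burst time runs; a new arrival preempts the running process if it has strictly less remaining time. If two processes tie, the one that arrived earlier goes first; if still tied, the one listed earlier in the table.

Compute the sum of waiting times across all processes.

57

Gantt: | 103 0-5 | 101 5-11 | 105 11-13 | 104 13-20 | 102 20-32 | 106 32-50 |
Completion: 101=11  102=32  103=5  104=20  105=13  106=50
Waiting = turnaround − burst: 101=5, 102=20, 103=0, 104=9, 105=2, 106=21
Total waiting = 5 + 20 + 0 + 9 + 2 + 21 = 57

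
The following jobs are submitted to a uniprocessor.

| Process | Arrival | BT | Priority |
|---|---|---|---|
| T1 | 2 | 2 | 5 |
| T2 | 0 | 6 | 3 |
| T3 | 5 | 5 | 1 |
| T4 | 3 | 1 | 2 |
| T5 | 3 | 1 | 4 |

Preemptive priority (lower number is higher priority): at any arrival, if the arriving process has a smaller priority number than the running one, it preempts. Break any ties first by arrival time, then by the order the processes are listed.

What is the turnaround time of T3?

Schedule: | T2 0-3 | T4 3-4 | T2 4-5 | T3 5-10 | T2 10-12 | T5 12-13 | T1 13-15 |
Completion: T1=15  T2=12  T3=10  T4=4  T5=13
Turnaround(T3) = completion − arrival = 10 − 5 = 5

5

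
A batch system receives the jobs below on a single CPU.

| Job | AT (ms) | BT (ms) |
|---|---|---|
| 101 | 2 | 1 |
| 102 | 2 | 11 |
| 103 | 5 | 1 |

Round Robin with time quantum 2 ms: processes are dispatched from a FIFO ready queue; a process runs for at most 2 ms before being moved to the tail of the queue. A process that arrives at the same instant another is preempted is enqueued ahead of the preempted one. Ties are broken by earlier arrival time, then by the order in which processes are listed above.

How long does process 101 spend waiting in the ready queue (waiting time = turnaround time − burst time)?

0

Timeline: | idle 0-2 | 101 2-3 | 102 3-5 | 103 5-6 | 102 6-15 |
Completion: 101=3  102=15  103=6
Waiting(101) = turnaround − burst = 1 − 1 = 0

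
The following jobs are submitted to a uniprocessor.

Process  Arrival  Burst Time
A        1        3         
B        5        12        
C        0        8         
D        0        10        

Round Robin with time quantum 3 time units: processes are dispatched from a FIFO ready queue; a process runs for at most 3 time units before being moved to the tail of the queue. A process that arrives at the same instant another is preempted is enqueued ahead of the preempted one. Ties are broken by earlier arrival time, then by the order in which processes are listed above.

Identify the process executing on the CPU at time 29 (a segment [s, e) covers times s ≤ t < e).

Timeline: | C 0-3 | D 3-6 | A 6-9 | C 9-12 | B 12-15 | D 15-18 | C 18-20 | B 20-23 | D 23-26 | B 26-29 | D 29-30 | B 30-33 |
Completion: A=9  B=33  C=20  D=30

D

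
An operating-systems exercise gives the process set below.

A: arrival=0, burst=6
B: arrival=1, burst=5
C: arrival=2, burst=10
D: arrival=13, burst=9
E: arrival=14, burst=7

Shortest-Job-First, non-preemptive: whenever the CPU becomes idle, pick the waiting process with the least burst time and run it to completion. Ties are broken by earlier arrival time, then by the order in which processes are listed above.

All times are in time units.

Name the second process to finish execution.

Schedule: | A 0-6 | B 6-11 | C 11-21 | E 21-28 | D 28-37 |
Completion: A=6  B=11  C=21  D=37  E=28
Finish order: A → B → C → E → D

B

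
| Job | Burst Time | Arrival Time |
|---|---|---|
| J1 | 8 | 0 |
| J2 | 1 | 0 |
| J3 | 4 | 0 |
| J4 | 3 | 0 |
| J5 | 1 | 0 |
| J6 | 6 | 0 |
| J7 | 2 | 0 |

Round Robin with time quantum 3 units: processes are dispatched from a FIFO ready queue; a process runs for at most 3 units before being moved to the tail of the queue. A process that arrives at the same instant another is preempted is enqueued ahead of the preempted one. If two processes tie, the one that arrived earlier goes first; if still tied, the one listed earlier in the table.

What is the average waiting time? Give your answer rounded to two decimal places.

Gantt: | J1 0-3 | J2 3-4 | J3 4-7 | J4 7-10 | J5 10-11 | J6 11-14 | J7 14-16 | J1 16-19 | J3 19-20 | J6 20-23 | J1 23-25 |
Completion: J1=25  J2=4  J3=20  J4=10  J5=11  J6=23  J7=16
Waiting times: J1=17, J2=3, J3=16, J4=7, J5=10, J6=17, J7=14
Average waiting = (17+3+16+7+10+17+14) / 7 = 84/7 = 12.00

12.00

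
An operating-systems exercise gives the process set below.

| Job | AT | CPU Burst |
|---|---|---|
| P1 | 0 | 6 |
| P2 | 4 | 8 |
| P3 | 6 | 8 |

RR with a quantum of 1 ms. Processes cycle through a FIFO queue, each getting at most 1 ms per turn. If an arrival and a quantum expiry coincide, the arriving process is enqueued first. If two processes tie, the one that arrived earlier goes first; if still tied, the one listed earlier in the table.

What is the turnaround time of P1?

9

Timeline: | P1 0-4 | P2 4-5 | P1 5-6 | P2 6-7 | P3 7-8 | P1 8-9 | P2 9-10 | P3 10-11 | P2 11-12 | P3 12-13 | P2 13-14 | P3 14-15 | P2 15-16 | P3 16-17 | P2 17-18 | P3 18-19 | P2 19-20 | P3 20-22 |
Completion: P1=9  P2=20  P3=22
Turnaround (C−A): P1=9  P2=16  P3=16
Turnaround(P1) = completion − arrival = 9 − 0 = 9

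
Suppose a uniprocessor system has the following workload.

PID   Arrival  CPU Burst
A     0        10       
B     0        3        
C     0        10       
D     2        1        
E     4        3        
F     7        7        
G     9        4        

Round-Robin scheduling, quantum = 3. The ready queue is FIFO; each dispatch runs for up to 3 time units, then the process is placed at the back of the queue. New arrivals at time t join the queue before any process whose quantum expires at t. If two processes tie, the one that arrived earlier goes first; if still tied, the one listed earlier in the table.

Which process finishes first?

Schedule: | A 0-3 | B 3-6 | C 6-9 | D 9-10 | A 10-13 | E 13-16 | F 16-19 | G 19-22 | C 22-25 | A 25-28 | F 28-31 | G 31-32 | C 32-35 | A 35-36 | F 36-37 | C 37-38 |
Completion: A=36  B=6  C=38  D=10  E=16  F=37  G=32
Finish order: B → D → E → G → A → F → C

B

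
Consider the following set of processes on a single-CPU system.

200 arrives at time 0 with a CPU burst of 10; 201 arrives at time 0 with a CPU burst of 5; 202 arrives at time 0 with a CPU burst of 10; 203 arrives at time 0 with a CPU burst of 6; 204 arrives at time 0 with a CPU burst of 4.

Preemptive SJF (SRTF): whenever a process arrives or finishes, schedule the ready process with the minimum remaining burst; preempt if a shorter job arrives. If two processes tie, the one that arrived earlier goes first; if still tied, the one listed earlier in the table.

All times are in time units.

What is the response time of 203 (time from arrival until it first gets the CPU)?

Timeline: | 204 0-4 | 201 4-9 | 203 9-15 | 200 15-25 | 202 25-35 |
Completion: 200=25  201=9  202=35  203=15  204=4
Response(203) = first start − arrival = 9 − 0 = 9

9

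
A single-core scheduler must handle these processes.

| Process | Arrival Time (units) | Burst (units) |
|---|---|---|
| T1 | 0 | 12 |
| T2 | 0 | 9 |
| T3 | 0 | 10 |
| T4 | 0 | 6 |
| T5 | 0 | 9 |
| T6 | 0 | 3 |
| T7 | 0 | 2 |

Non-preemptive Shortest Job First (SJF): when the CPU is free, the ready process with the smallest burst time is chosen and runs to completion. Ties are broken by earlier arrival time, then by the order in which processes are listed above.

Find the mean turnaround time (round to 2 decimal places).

22.43

Gantt: | T7 0-2 | T6 2-5 | T4 5-11 | T2 11-20 | T5 20-29 | T3 29-39 | T1 39-51 |
Completion: T1=51  T2=20  T3=39  T4=11  T5=29  T6=5  T7=2
Turnaround (C−A): T1=51  T2=20  T3=39  T4=11  T5=29  T6=5  T7=2
Turnaround times: T1=51, T2=20, T3=39, T4=11, T5=29, T6=5, T7=2
Average turnaround = (51+20+39+11+29+5+2) / 7 = 157/7 = 22.43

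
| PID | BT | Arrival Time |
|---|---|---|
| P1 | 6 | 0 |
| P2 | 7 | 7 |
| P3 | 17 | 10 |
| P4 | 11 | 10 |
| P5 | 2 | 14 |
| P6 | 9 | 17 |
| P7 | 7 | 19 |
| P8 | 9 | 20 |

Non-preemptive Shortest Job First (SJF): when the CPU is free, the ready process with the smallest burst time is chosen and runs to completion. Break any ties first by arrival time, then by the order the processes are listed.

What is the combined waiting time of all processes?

96

Schedule: | P1 0-6 | idle 6-7 | P2 7-14 | P5 14-16 | P4 16-27 | P7 27-34 | P6 34-43 | P8 43-52 | P3 52-69 |
Completion: P1=6  P2=14  P3=69  P4=27  P5=16  P6=43  P7=34  P8=52
Turnaround (C−A): P1=6  P2=7  P3=59  P4=17  P5=2  P6=26  P7=15  P8=32
Waiting = turnaround − burst: P1=0, P2=0, P3=42, P4=6, P5=0, P6=17, P7=8, P8=23
Total waiting = 0 + 0 + 42 + 6 + 0 + 17 + 8 + 23 = 96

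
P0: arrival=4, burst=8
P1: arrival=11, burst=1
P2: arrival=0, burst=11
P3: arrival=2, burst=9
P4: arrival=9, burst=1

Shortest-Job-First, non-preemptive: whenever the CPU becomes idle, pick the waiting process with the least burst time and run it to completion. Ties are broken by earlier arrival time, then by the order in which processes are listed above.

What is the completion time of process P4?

Schedule: | P2 0-11 | P4 11-12 | P1 12-13 | P0 13-21 | P3 21-30 |
Completion: P0=21  P1=13  P2=11  P3=30  P4=12

12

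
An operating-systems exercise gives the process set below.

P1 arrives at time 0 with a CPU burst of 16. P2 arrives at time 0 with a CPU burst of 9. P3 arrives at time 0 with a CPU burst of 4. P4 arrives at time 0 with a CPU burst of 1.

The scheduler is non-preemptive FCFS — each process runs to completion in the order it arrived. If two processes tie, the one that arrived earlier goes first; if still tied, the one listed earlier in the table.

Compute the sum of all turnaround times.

Timeline: | P1 0-16 | P2 16-25 | P3 25-29 | P4 29-30 |
Completion: P1=16  P2=25  P3=29  P4=30
Turnaround = completion − arrival: P1=16, P2=25, P3=29, P4=30
Total turnaround = 16 + 25 + 29 + 30 = 100

100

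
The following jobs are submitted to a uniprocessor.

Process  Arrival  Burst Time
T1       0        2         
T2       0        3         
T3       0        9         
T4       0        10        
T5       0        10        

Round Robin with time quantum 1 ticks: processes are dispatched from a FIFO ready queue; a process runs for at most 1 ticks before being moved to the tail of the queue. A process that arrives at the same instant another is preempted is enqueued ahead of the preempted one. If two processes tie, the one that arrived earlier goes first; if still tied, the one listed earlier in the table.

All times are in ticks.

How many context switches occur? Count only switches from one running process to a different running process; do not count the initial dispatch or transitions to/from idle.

33

Schedule: | T1 0-1 | T2 1-2 | T3 2-3 | T4 3-4 | T5 4-5 | T1 5-6 | T2 6-7 | T3 7-8 | T4 8-9 | T5 9-10 | T2 10-11 | T3 11-12 | T4 12-13 | T5 13-14 | T3 14-15 | T4 15-16 | T5 16-17 | T3 17-18 | T4 18-19 | T5 19-20 | T3 20-21 | T4 21-22 | T5 22-23 | T3 23-24 | T4 24-25 | T5 25-26 | T3 26-27 | T4 27-28 | T5 28-29 | T3 29-30 | T4 30-31 | T5 31-32 | T4 32-33 | T5 33-34 |
Completion: T1=6  T2=11  T3=30  T4=33  T5=34
Turnaround (C−A): T1=6  T2=11  T3=30  T4=33  T5=34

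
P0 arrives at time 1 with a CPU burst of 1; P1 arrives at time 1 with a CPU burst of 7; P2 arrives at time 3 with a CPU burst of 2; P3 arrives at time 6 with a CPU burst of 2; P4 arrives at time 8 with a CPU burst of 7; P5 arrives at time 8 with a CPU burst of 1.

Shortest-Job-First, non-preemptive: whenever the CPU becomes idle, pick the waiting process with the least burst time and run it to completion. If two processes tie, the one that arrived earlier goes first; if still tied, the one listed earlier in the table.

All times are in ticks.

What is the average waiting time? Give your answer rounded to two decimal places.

Timeline: | idle 0-1 | P0 1-2 | P1 2-9 | P5 9-10 | P2 10-12 | P3 12-14 | P4 14-21 |
Completion: P0=2  P1=9  P2=12  P3=14  P4=21  P5=10
Waiting times: P0=0, P1=1, P2=7, P3=6, P4=6, P5=1
Average waiting = (0+1+7+6+6+1) / 6 = 21/6 = 3.50

3.50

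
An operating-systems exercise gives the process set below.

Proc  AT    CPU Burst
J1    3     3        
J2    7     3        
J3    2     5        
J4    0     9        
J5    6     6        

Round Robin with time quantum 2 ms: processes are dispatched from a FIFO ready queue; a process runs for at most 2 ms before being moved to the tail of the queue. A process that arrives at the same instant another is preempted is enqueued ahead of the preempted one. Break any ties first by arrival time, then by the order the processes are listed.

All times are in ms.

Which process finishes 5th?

Gantt: | J4 0-2 | J3 2-4 | J4 4-6 | J1 6-8 | J3 8-10 | J5 10-12 | J4 12-14 | J2 14-16 | J1 16-17 | J3 17-18 | J5 18-20 | J4 20-22 | J2 22-23 | J5 23-25 | J4 25-26 |
Completion: J1=17  J2=23  J3=18  J4=26  J5=25
Turnaround (C−A): J1=14  J2=16  J3=16  J4=26  J5=19
Finish order: J1 → J3 → J2 → J5 → J4

J4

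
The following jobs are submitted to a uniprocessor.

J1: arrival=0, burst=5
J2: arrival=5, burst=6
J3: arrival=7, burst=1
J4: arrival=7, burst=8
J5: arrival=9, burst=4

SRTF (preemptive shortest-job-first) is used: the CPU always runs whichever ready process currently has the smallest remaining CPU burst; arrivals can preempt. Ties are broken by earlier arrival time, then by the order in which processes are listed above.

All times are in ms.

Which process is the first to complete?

Gantt: | J1 0-5 | J2 5-7 | J3 7-8 | J2 8-12 | J5 12-16 | J4 16-24 |
Completion: J1=5  J2=12  J3=8  J4=24  J5=16
Turnaround (C−A): J1=5  J2=7  J3=1  J4=17  J5=7
Finish order: J1 → J3 → J2 → J5 → J4

J1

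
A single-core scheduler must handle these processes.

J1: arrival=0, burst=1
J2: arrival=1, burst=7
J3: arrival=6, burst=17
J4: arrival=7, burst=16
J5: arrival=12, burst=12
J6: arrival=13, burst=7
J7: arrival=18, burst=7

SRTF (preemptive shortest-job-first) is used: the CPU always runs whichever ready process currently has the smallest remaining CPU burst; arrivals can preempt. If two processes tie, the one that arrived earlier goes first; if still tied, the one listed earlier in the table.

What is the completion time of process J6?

Gantt: | J1 0-1 | J2 1-8 | J4 8-13 | J6 13-20 | J7 20-27 | J4 27-38 | J5 38-50 | J3 50-67 |
Completion: J1=1  J2=8  J3=67  J4=38  J5=50  J6=20  J7=27
Turnaround (C−A): J1=1  J2=7  J3=61  J4=31  J5=38  J6=7  J7=9

20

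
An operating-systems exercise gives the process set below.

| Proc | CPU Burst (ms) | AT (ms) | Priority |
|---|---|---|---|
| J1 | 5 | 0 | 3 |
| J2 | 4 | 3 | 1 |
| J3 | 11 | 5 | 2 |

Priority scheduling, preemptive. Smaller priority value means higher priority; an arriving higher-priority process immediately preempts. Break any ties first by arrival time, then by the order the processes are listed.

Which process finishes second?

J3

Schedule: | J1 0-3 | J2 3-7 | J3 7-18 | J1 18-20 |
Completion: J1=20  J2=7  J3=18
Turnaround (C−A): J1=20  J2=4  J3=13
Finish order: J2 → J3 → J1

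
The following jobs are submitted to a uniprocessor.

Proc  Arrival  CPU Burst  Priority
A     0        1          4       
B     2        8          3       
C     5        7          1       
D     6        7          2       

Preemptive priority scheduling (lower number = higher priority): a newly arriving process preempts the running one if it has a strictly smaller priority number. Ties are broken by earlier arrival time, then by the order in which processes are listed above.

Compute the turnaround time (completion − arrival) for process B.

Schedule: | A 0-1 | idle 1-2 | B 2-5 | C 5-12 | D 12-19 | B 19-24 |
Completion: A=1  B=24  C=12  D=19
Turnaround(B) = completion − arrival = 24 − 2 = 22

22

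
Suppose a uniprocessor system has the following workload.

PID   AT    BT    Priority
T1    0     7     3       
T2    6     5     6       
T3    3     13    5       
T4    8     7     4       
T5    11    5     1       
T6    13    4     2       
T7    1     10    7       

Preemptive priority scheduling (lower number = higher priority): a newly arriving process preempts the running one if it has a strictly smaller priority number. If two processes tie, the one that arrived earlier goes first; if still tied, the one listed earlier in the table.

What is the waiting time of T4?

9

Schedule: | T1 0-7 | T3 7-8 | T4 8-11 | T5 11-16 | T6 16-20 | T4 20-24 | T3 24-36 | T2 36-41 | T7 41-51 |
Completion: T1=7  T2=41  T3=36  T4=24  T5=16  T6=20  T7=51
Turnaround (C−A): T1=7  T2=35  T3=33  T4=16  T5=5  T6=7  T7=50
Waiting(T4) = turnaround − burst = 16 − 7 = 9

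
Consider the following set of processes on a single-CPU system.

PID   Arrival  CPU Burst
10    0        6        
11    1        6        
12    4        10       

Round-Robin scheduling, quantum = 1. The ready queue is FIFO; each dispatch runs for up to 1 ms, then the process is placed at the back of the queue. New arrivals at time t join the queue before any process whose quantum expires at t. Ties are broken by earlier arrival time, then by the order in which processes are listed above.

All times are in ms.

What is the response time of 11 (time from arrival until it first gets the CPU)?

0

Schedule: | 10 0-1 | 11 1-2 | 10 2-3 | 11 3-4 | 10 4-5 | 12 5-6 | 11 6-7 | 10 7-8 | 12 8-9 | 11 9-10 | 10 10-11 | 12 11-12 | 11 12-13 | 10 13-14 | 12 14-15 | 11 15-16 | 12 16-22 |
Completion: 10=14  11=16  12=22
Response(11) = first start − arrival = 1 − 1 = 0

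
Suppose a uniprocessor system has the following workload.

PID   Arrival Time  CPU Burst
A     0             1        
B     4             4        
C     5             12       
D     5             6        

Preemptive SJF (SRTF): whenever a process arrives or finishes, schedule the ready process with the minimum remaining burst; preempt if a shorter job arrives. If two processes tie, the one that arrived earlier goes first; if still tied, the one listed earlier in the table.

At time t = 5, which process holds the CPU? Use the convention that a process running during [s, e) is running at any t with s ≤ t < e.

B

Gantt: | A 0-1 | idle 1-4 | B 4-8 | D 8-14 | C 14-26 |
Completion: A=1  B=8  C=26  D=14
Turnaround (C−A): A=1  B=4  C=21  D=9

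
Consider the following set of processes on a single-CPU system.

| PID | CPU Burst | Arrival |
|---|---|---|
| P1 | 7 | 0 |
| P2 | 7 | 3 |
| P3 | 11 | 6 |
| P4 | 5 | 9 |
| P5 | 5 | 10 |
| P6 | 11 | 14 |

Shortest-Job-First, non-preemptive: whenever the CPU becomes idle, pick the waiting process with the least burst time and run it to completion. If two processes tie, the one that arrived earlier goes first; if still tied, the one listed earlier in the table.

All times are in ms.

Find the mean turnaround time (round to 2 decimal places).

17.17

Schedule: | P1 0-7 | P2 7-14 | P4 14-19 | P5 19-24 | P3 24-35 | P6 35-46 |
Completion: P1=7  P2=14  P3=35  P4=19  P5=24  P6=46
Turnaround (C−A): P1=7  P2=11  P3=29  P4=10  P5=14  P6=32
Turnaround times: P1=7, P2=11, P3=29, P4=10, P5=14, P6=32
Average turnaround = (7+11+29+10+14+32) / 6 = 103/6 = 17.17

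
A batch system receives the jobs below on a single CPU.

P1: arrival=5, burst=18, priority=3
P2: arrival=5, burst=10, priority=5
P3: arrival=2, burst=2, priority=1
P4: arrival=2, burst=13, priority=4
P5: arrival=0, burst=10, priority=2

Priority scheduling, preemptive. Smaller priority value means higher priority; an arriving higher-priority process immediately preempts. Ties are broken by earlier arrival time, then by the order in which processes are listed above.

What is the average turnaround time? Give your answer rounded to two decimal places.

25.60

Timeline: | P5 0-2 | P3 2-4 | P5 4-12 | P1 12-30 | P4 30-43 | P2 43-53 |
Completion: P1=30  P2=53  P3=4  P4=43  P5=12
Turnaround times: P1=25, P2=48, P3=2, P4=41, P5=12
Average turnaround = (25+48+2+41+12) / 5 = 128/5 = 25.60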